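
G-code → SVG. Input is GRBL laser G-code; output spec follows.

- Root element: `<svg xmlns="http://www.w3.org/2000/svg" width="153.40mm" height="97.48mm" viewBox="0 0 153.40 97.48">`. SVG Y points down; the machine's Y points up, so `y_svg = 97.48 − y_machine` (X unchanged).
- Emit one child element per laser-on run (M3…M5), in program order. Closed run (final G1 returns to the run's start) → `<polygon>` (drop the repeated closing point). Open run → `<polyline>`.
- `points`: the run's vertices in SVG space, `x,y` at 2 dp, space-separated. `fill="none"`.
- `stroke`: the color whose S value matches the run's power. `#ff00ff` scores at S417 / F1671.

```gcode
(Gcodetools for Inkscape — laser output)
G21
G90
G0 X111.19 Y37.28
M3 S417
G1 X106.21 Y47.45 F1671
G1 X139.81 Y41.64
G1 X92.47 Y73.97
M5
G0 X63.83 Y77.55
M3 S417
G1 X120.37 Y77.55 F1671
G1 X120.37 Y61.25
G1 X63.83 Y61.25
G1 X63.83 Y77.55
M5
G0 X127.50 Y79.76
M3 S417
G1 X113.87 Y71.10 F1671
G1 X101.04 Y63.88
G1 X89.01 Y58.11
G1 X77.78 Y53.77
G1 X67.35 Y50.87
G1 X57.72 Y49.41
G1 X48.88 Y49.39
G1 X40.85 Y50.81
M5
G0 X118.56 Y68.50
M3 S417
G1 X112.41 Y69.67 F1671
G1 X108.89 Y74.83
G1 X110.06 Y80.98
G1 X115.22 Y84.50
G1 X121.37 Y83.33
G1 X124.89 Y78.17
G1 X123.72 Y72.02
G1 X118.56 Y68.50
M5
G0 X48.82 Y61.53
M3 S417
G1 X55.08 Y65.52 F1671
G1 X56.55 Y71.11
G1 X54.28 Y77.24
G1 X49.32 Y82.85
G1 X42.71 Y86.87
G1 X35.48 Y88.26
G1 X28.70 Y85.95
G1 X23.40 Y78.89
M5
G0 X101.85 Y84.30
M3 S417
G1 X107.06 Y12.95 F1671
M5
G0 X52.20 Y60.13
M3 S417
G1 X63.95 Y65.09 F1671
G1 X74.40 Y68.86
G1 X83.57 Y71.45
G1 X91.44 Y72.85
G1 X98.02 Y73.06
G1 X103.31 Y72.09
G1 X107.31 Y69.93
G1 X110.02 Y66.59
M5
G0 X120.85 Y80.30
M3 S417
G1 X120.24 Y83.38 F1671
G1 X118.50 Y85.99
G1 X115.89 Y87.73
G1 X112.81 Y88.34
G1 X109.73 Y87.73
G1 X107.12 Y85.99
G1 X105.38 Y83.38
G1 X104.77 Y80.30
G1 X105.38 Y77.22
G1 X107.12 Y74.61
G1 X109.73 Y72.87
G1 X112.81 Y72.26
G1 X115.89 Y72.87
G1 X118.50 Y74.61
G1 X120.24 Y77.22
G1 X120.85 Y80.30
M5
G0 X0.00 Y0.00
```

<svg xmlns="http://www.w3.org/2000/svg" width="153.40mm" height="97.48mm" viewBox="0 0 153.40 97.48">
  <polyline points="111.19,60.20 106.21,50.03 139.81,55.84 92.47,23.51" fill="none" stroke="#ff00ff"/>
  <polygon points="63.83,19.93 120.37,19.93 120.37,36.23 63.83,36.23" fill="none" stroke="#ff00ff"/>
  <polyline points="127.50,17.72 113.87,26.38 101.04,33.60 89.01,39.37 77.78,43.71 67.35,46.61 57.72,48.07 48.88,48.09 40.85,46.67" fill="none" stroke="#ff00ff"/>
  <polygon points="118.56,28.98 112.41,27.81 108.89,22.65 110.06,16.50 115.22,12.98 121.37,14.15 124.89,19.31 123.72,25.46" fill="none" stroke="#ff00ff"/>
  <polyline points="48.82,35.95 55.08,31.96 56.55,26.37 54.28,20.24 49.32,14.63 42.71,10.61 35.48,9.22 28.70,11.53 23.40,18.59" fill="none" stroke="#ff00ff"/>
  <polyline points="101.85,13.18 107.06,84.53" fill="none" stroke="#ff00ff"/>
  <polyline points="52.20,37.35 63.95,32.39 74.40,28.62 83.57,26.03 91.44,24.63 98.02,24.42 103.31,25.39 107.31,27.55 110.02,30.89" fill="none" stroke="#ff00ff"/>
  <polygon points="120.85,17.18 120.24,14.10 118.50,11.49 115.89,9.75 112.81,9.14 109.73,9.75 107.12,11.49 105.38,14.10 104.77,17.18 105.38,20.26 107.12,22.87 109.73,24.61 112.81,25.22 115.89,24.61 118.50,22.87 120.24,20.26" fill="none" stroke="#ff00ff"/>
</svg>

Each laser-on run becomes one SVG element. Flip Y back into SVG space with y_svg = 97.48 − y_machine. Every run uses S417, so all elements get stroke `#ff00ff` (score).

Run 1: The run is open, so emit a `<polyline>` with points (Y-flipped): 111.19,60.20 106.21,50.03 139.81,55.84 92.47,23.51.

Run 2: The run returns to its start, so emit a `<polygon>` with points (Y-flipped): 63.83,19.93 120.37,19.93 120.37,36.23 63.83,36.23.

Run 3: The run is open, so emit a `<polyline>` with points (Y-flipped): 127.50,17.72 113.87,26.38 101.04,33.60 89.01,39.37 77.78,43.71 67.35,46.61 57.72,48.07 48.88,48.09 40.85,46.67.

Run 4: The run returns to its start, so emit a `<polygon>` with points (Y-flipped): 118.56,28.98 112.41,27.81 108.89,22.65 110.06,16.50 115.22,12.98 121.37,14.15 124.89,19.31 123.72,25.46.

Run 5: The run is open, so emit a `<polyline>` with points (Y-flipped): 48.82,35.95 55.08,31.96 56.55,26.37 54.28,20.24 49.32,14.63 42.71,10.61 35.48,9.22 28.70,11.53 23.40,18.59.

Run 6: The run is open, so emit a `<polyline>` with points (Y-flipped): 101.85,13.18 107.06,84.53.

Run 7: The run is open, so emit a `<polyline>` with points (Y-flipped): 52.20,37.35 63.95,32.39 74.40,28.62 83.57,26.03 91.44,24.63 98.02,24.42 103.31,25.39 107.31,27.55 110.02,30.89.

Run 8: The run returns to its start, so emit a `<polygon>` with points (Y-flipped): 120.85,17.18 120.24,14.10 118.50,11.49 115.89,9.75 112.81,9.14 109.73,9.75 107.12,11.49 105.38,14.10 104.77,17.18 105.38,20.26 107.12,22.87 109.73,24.61 112.81,25.22 115.89,24.61 118.50,22.87 120.24,20.26.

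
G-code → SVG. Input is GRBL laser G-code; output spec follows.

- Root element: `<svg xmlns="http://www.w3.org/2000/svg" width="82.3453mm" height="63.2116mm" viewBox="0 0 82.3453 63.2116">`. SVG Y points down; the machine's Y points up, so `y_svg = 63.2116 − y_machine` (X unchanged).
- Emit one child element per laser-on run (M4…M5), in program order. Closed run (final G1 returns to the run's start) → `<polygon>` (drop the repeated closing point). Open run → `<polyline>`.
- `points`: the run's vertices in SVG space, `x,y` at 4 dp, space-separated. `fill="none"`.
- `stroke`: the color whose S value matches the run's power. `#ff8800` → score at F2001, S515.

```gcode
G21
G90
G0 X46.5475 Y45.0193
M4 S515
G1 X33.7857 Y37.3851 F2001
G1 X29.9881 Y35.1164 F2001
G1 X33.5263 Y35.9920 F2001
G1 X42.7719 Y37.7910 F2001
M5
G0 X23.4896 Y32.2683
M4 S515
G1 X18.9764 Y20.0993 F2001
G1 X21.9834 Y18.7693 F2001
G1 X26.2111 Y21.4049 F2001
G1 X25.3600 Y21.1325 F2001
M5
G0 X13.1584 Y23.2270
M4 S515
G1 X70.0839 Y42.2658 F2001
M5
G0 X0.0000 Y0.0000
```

y_svg = 63.2116 − y_m. Every run uses S515, so all elements get stroke `#ff8800` (score).

[1] open run; points: 46.5475,18.1923 33.7857,25.8265 29.9881,28.0952 33.5263,27.2196 42.7719,25.4206

[2] open run; points: 23.4896,30.9433 18.9764,43.1123 21.9834,44.4423 26.2111,41.8067 25.3600,42.0791

[3] open run; points: 13.1584,39.9846 70.0839,20.9458

<svg xmlns="http://www.w3.org/2000/svg" width="82.3453mm" height="63.2116mm" viewBox="0 0 82.3453 63.2116">
  <polyline points="46.5475,18.1923 33.7857,25.8265 29.9881,28.0952 33.5263,27.2196 42.7719,25.4206" fill="none" stroke="#ff8800"/>
  <polyline points="23.4896,30.9433 18.9764,43.1123 21.9834,44.4423 26.2111,41.8067 25.3600,42.0791" fill="none" stroke="#ff8800"/>
  <polyline points="13.1584,39.9846 70.0839,20.9458" fill="none" stroke="#ff8800"/>
</svg>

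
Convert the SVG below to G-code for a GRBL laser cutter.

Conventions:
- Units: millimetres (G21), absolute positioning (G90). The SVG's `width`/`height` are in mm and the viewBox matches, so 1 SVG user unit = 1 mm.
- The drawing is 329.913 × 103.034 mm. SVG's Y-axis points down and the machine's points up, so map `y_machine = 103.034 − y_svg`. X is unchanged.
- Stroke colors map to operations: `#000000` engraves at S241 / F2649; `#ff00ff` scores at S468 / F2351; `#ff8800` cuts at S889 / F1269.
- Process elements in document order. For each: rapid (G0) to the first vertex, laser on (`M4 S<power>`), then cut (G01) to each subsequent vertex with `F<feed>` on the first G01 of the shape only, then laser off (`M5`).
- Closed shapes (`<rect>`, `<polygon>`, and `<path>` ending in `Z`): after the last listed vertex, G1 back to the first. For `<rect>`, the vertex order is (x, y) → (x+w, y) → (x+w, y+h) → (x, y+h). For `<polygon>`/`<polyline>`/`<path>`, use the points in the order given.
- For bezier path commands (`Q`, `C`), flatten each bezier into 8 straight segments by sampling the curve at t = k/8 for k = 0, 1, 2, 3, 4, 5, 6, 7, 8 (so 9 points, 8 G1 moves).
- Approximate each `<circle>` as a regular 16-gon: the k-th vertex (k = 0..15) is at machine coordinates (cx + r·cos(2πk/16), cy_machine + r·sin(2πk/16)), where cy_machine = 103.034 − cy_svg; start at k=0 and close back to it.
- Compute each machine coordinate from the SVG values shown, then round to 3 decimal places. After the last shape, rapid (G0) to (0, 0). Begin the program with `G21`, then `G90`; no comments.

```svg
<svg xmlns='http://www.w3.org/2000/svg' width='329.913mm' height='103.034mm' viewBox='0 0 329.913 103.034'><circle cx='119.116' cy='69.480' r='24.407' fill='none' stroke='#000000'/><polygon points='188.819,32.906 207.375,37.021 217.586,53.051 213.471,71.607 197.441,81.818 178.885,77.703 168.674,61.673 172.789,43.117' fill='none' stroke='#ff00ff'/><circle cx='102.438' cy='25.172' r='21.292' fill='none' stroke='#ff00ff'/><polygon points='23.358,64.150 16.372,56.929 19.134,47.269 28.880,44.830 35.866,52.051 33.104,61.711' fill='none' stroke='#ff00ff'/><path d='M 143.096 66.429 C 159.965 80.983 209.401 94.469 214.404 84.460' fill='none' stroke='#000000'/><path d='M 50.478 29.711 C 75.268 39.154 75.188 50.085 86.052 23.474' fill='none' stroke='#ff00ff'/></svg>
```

1 u = 1 mm; y_m = 103.034 − y.

[1] `<circle>` circle, #000000→engrave S241 F2649: (143.523,33.554) → (141.665,42.894) → (136.374,50.812) → (128.456,56.103) → (119.116,57.961) → (109.776,56.103) → (101.858,50.812) → (96.567,42.894) → (94.709,33.554) → (96.567,24.214) → (101.858,16.296) → (109.776,11.005) → (119.116,9.147) → (128.456,11.005) → (136.374,16.296) → (141.665,24.214) → (143.523,33.554) (closed)

[2] `<polygon>` regular polygon, #ff00ff→score S468 F2351: (188.819,70.128) → (207.375,66.013) → (217.586,49.983) → (213.471,31.427) → (197.441,21.216) → (178.885,25.331) → (168.674,41.361) → (172.789,59.917) → (188.819,70.128) (closed)

[3] `<circle>` circle, #ff00ff→score S468 F2351: (123.730,77.862) → (122.109,86.010) → (117.494,92.918) → (110.586,97.533) → (102.438,99.154) → (94.290,97.533) → (87.382,92.918) → (82.767,86.010) → (81.146,77.862) → (82.767,69.714) → (87.382,62.806) → (94.290,58.191) → (102.438,56.570) → (110.586,58.191) → (117.494,62.806) → (122.109,69.714) → (123.730,77.862) (closed)

[4] `<polygon>` regular polygon, #ff00ff→score S468 F2351: (23.358,38.884) → (16.372,46.105) → (19.134,55.765) → (28.880,58.204) → (35.866,50.983) → (33.104,41.323) → (23.358,38.884) (closed)

[5] `<path>` cubic bezier, #000000→engrave S241 F2649: (143.096,36.605) → (150.798,31.241) → (160.651,26.240) → (171.752,21.865) → (183.200,18.378) → (194.091,16.043) → (203.524,15.122) → (210.595,15.878) → (214.404,18.574)

[6] `<path>` cubic bezier, #ff00ff→score S468 F2351: (50.478,73.323) → (58.678,69.788) → (64.967,66.572) → (69.763,64.130) → (73.487,62.921) → (76.558,63.402) → (79.396,66.031) → (82.421,71.264) → (86.052,79.560)

G21
G90
G0 X143.523 Y33.554
M4 S241
G01 X141.665 Y42.894 F2649
G01 X136.374 Y50.812
G01 X128.456 Y56.103
G01 X119.116 Y57.961
G01 X109.776 Y56.103
G01 X101.858 Y50.812
G01 X96.567 Y42.894
G01 X94.709 Y33.554
G01 X96.567 Y24.214
G01 X101.858 Y16.296
G01 X109.776 Y11.005
G01 X119.116 Y9.147
G01 X128.456 Y11.005
G01 X136.374 Y16.296
G01 X141.665 Y24.214
G01 X143.523 Y33.554
M5
G0 X188.819 Y70.128
M4 S468
G01 X207.375 Y66.013 F2351
G01 X217.586 Y49.983
G01 X213.471 Y31.427
G01 X197.441 Y21.216
G01 X178.885 Y25.331
G01 X168.674 Y41.361
G01 X172.789 Y59.917
G01 X188.819 Y70.128
M5
G0 X123.730 Y77.862
M4 S468
G01 X122.109 Y86.010 F2351
G01 X117.494 Y92.918
G01 X110.586 Y97.533
G01 X102.438 Y99.154
G01 X94.290 Y97.533
G01 X87.382 Y92.918
G01 X82.767 Y86.010
G01 X81.146 Y77.862
G01 X82.767 Y69.714
G01 X87.382 Y62.806
G01 X94.290 Y58.191
G01 X102.438 Y56.570
G01 X110.586 Y58.191
G01 X117.494 Y62.806
G01 X122.109 Y69.714
G01 X123.730 Y77.862
M5
G0 X23.358 Y38.884
M4 S468
G01 X16.372 Y46.105 F2351
G01 X19.134 Y55.765
G01 X28.880 Y58.204
G01 X35.866 Y50.983
G01 X33.104 Y41.323
G01 X23.358 Y38.884
M5
G0 X143.096 Y36.605
M4 S241
G01 X150.798 Y31.241 F2649
G01 X160.651 Y26.240
G01 X171.752 Y21.865
G01 X183.200 Y18.378
G01 X194.091 Y16.043
G01 X203.524 Y15.122
G01 X210.595 Y15.878
G01 X214.404 Y18.574
M5
G0 X50.478 Y73.323
M4 S468
G01 X58.678 Y69.788 F2351
G01 X64.967 Y66.572
G01 X69.763 Y64.130
G01 X73.487 Y62.921
G01 X76.558 Y63.402
G01 X79.396 Y66.031
G01 X82.421 Y71.264
G01 X86.052 Y79.560
M5
G0 X0.000 Y0.000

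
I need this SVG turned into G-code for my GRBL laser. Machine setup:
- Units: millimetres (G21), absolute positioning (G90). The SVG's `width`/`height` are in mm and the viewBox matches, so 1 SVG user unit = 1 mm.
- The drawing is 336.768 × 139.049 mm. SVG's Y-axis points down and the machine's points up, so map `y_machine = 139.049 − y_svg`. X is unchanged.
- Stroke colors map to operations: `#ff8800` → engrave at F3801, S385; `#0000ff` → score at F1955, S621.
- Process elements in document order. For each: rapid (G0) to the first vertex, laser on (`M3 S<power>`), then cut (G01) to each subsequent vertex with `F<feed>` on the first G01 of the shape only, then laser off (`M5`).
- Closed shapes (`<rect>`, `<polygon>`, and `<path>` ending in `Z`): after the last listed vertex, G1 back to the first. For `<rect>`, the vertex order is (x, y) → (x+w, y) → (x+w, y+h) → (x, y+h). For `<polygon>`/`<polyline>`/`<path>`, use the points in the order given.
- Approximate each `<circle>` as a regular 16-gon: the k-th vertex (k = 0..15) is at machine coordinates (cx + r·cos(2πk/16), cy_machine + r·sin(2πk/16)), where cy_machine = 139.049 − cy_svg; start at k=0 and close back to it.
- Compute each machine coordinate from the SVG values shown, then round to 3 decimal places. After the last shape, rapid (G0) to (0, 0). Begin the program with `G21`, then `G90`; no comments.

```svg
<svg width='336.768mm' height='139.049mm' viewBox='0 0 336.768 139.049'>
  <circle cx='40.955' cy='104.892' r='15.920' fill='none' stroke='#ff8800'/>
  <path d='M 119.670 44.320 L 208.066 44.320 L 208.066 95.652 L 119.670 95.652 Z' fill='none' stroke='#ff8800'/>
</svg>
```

G21
G90
G0 X56.875 Y34.157
M3 S385
G01 X55.663 Y40.249 F3801
G01 X52.212 Y45.414
G01 X47.047 Y48.865
G01 X40.955 Y50.077
G01 X34.863 Y48.865
G01 X29.698 Y45.414
G01 X26.247 Y40.249
G01 X25.035 Y34.157
G01 X26.247 Y28.065
G01 X29.698 Y22.900
G01 X34.863 Y19.449
G01 X40.955 Y18.237
G01 X47.047 Y19.449
G01 X52.212 Y22.900
G01 X55.663 Y28.065
G01 X56.875 Y34.157
M5
G0 X119.670 Y94.729
M3 S385
G01 X208.066 Y94.729 F3801
G01 X208.066 Y43.397
G01 X119.670 Y43.397
G01 X119.670 Y94.729
M5
G0 X0.000 Y0.000

viewBox `0 0 336.768 139.049` with mm width/height → 1 unit = 1 mm. Flip: y_m = 139.049 − y_svg.

**Shape 1** — `<circle>` circle, stroke `#ff8800` → engrave (S385, F3801). Machine vertices: (56.875,34.157) → (55.663,40.249) → (52.212,45.414) → (47.047,48.865) → (40.955,50.077) → (34.863,48.865) → (29.698,45.414) → (26.247,40.249) → (25.035,34.157) → (26.247,28.065) → (29.698,22.900) → (34.863,19.449) → (40.955,18.237) → (47.047,19.449) → (52.212,22.900) → (55.663,28.065) → (56.875,34.157). Closed: final G1 returns to the first vertex.

**Shape 2** — `<path>` rectangle, stroke `#ff8800` → engrave (S385, F3801). Machine vertices: (119.670,94.729) → (208.066,94.729) → (208.066,43.397) → (119.670,43.397) → (119.670,94.729). Closed: final G1 returns to the first vertex.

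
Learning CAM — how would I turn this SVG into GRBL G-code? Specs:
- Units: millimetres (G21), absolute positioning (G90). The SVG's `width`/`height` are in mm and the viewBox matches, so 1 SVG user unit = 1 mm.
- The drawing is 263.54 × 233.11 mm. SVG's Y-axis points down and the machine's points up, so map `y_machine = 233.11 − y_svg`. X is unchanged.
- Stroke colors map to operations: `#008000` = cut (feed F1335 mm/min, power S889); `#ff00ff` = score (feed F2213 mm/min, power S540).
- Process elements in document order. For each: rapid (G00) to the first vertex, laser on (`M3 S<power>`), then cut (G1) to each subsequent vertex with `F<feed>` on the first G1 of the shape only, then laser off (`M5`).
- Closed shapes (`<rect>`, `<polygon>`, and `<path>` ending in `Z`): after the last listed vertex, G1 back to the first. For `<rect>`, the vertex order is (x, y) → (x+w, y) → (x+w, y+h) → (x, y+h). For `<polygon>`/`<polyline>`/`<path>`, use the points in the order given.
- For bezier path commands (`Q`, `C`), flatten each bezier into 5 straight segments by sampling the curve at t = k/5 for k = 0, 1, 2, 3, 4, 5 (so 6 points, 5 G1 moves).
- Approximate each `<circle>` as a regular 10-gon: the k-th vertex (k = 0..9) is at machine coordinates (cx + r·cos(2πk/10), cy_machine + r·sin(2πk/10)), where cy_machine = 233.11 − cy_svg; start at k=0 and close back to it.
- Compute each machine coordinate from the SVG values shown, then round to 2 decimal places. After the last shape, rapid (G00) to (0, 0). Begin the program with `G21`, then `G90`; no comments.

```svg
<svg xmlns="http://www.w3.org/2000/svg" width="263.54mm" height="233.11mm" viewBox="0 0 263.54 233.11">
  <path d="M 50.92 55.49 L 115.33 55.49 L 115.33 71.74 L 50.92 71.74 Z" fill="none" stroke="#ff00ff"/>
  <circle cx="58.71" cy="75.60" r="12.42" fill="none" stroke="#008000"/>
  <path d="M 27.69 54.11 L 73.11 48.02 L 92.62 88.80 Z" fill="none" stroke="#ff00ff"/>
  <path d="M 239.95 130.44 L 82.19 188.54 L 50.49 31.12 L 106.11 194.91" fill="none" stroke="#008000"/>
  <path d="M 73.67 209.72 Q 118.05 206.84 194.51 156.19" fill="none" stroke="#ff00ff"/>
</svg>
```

viewBox `0 0 263.54 233.11` with mm width/height → 1 unit = 1 mm. Flip: y_m = 233.11 − y_svg.

**Shape 1** — `<path>` rectangle, stroke `#ff00ff` → score (S540, F2213). Machine vertices: (50.92,177.62) → (115.33,177.62) → (115.33,161.37) → (50.92,161.37) → (50.92,177.62). Closed: final G1 returns to the first vertex.

**Shape 2** — `<circle>` circle, stroke `#008000` → cut (S889, F1335). Machine vertices: (71.13,157.51) → (68.76,164.81) → (62.55,169.32) → (54.87,169.32) → (48.66,164.81) → (46.29,157.51) → (48.66,150.21) → (54.87,145.70) → (62.55,145.70) → (68.76,150.21) → (71.13,157.51). Closed: final G1 returns to the first vertex.

**Shape 3** — `<path>` closed polygon, stroke `#ff00ff` → score (S540, F2213). Machine vertices: (27.69,179.00) → (73.11,185.09) → (92.62,144.31) → (27.69,179.00). Closed: final G1 returns to the first vertex.

**Shape 4** — `<path>` open polyline, stroke `#008000` → cut (S889, F1335). Machine vertices: (239.95,102.67) → (82.19,44.57) → (50.49,201.99) → (106.11,38.20). Open path.

**Shape 5** — `<path>` quadratic bezier, stroke `#ff00ff` → score (S540, F2213). Control points (SVG): P0=(73.67,209.72), P1=(118.05,206.84), P2=(194.51,156.19); sampled at t=k/5. Machine vertices: (73.67,23.39) → (92.71,26.45) → (114.31,33.34) → (138.47,44.04) → (165.21,58.57) → (194.51,76.92). Open path.

G21
G90
G00 X50.92 Y177.62
M3 S540
G1 X115.33 Y177.62 F2213
G1 X115.33 Y161.37
G1 X50.92 Y161.37
G1 X50.92 Y177.62
M5
G00 X71.13 Y157.51
M3 S889
G1 X68.76 Y164.81 F1335
G1 X62.55 Y169.32
G1 X54.87 Y169.32
G1 X48.66 Y164.81
G1 X46.29 Y157.51
G1 X48.66 Y150.21
G1 X54.87 Y145.70
G1 X62.55 Y145.70
G1 X68.76 Y150.21
G1 X71.13 Y157.51
M5
G00 X27.69 Y179.00
M3 S540
G1 X73.11 Y185.09 F2213
G1 X92.62 Y144.31
G1 X27.69 Y179.00
M5
G00 X239.95 Y102.67
M3 S889
G1 X82.19 Y44.57 F1335
G1 X50.49 Y201.99
G1 X106.11 Y38.20
M5
G00 X73.67 Y23.39
M3 S540
G1 X92.71 Y26.45 F2213
G1 X114.31 Y33.34
G1 X138.47 Y44.04
G1 X165.21 Y58.57
G1 X194.51 Y76.92
M5
G00 X0.00 Y0.00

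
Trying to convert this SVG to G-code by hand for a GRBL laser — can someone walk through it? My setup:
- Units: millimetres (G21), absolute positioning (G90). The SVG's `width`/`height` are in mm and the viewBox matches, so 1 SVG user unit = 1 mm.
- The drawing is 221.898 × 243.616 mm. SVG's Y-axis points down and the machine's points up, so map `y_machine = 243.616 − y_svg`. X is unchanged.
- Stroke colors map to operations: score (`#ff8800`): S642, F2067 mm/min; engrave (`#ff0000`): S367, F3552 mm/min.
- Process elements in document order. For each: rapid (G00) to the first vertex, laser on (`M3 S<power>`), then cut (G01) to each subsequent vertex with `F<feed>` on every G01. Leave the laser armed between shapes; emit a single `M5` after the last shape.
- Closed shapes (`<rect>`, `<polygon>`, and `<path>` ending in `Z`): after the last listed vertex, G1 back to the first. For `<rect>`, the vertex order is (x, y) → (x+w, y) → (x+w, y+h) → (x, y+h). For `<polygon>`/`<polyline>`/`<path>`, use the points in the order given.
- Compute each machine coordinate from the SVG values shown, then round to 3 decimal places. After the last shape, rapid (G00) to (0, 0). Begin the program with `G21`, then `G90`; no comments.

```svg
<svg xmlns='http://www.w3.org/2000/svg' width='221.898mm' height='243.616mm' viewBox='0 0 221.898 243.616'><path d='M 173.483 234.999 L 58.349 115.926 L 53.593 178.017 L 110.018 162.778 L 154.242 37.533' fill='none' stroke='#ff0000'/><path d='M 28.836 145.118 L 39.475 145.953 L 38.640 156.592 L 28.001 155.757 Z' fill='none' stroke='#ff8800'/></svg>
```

G21
G90
G00 X173.483 Y8.617
M3 S367
G01 X58.349 Y127.690 F3552
G01 X53.593 Y65.599 F3552
G01 X110.018 Y80.838 F3552
G01 X154.242 Y206.083 F3552
G00 X28.836 Y98.498
M3 S642
G01 X39.475 Y97.663 F2067
G01 X38.640 Y87.024 F2067
G01 X28.001 Y87.859 F2067
G01 X28.836 Y98.498 F2067
M5
G00 X0.000 Y0.000

1 u = 1 mm; y_m = 243.616 − y.

[1] `<path>` open polyline, #ff0000→engrave S367 F3552: (173.483,8.617) → (58.349,127.690) → (53.593,65.599) → (110.018,80.838) → (154.242,206.083)

[2] `<path>` regular polygon, #ff8800→score S642 F2067: (28.836,98.498) → (39.475,97.663) → (38.640,87.024) → (28.001,87.859) → (28.836,98.498) (closed)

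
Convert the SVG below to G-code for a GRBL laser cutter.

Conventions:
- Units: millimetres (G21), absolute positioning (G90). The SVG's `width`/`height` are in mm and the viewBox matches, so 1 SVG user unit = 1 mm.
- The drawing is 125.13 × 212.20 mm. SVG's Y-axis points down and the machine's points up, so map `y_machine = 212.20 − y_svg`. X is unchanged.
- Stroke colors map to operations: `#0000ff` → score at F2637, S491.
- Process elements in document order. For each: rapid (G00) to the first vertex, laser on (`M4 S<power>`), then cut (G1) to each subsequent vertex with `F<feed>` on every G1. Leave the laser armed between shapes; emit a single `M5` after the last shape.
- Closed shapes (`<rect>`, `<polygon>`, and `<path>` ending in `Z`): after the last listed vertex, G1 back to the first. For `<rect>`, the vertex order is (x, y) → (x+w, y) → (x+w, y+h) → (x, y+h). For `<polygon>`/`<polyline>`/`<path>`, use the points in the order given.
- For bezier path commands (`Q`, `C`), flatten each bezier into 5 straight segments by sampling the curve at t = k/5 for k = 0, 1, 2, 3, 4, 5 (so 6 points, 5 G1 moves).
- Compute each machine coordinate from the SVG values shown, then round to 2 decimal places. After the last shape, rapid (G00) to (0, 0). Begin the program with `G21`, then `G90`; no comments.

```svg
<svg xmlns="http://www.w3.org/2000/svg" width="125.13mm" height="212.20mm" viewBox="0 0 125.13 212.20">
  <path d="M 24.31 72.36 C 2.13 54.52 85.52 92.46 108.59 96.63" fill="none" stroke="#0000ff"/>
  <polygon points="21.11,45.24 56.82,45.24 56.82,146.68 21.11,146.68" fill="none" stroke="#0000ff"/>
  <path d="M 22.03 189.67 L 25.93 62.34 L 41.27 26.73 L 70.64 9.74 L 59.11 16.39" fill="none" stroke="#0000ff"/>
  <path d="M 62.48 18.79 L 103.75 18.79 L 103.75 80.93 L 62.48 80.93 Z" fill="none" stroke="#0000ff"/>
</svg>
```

G21
G90
G00 X24.31 Y139.84
M4 S491
G1 X22.34 Y144.57 F2637
G1 X37.75 Y140.20 F2637
G1 X62.57 Y131.05 F2637
G1 X88.84 Y121.41 F2637
G1 X108.59 Y115.57 F2637
G00 X21.11 Y166.96
M4 S491
G1 X56.82 Y166.96 F2637
G1 X56.82 Y65.52 F2637
G1 X21.11 Y65.52 F2637
G1 X21.11 Y166.96 F2637
G00 X22.03 Y22.53
M4 S491
G1 X25.93 Y149.86 F2637
G1 X41.27 Y185.47 F2637
G1 X70.64 Y202.46 F2637
G1 X59.11 Y195.81 F2637
G00 X62.48 Y193.41
M4 S491
G1 X103.75 Y193.41 F2637
G1 X103.75 Y131.27 F2637
G1 X62.48 Y131.27 F2637
G1 X62.48 Y193.41 F2637
M5
G00 X0.00 Y0.00

1 u = 1 mm; y_m = 212.20 − y.

[1] `<path>` cubic bezier, #0000ff→score S491 F2637: (24.31,139.84) → (22.34,144.57) → (37.75,140.20) → (62.57,131.05) → (88.84,121.41) → (108.59,115.57)

[2] `<polygon>` rectangle, #0000ff→score S491 F2637: (21.11,166.96) → (56.82,166.96) → (56.82,65.52) → (21.11,65.52) → (21.11,166.96) (closed)

[3] `<path>` open polyline, #0000ff→score S491 F2637: (22.03,22.53) → (25.93,149.86) → (41.27,185.47) → (70.64,202.46) → (59.11,195.81)

[4] `<path>` rectangle, #0000ff→score S491 F2637: (62.48,193.41) → (103.75,193.41) → (103.75,131.27) → (62.48,131.27) → (62.48,193.41) (closed)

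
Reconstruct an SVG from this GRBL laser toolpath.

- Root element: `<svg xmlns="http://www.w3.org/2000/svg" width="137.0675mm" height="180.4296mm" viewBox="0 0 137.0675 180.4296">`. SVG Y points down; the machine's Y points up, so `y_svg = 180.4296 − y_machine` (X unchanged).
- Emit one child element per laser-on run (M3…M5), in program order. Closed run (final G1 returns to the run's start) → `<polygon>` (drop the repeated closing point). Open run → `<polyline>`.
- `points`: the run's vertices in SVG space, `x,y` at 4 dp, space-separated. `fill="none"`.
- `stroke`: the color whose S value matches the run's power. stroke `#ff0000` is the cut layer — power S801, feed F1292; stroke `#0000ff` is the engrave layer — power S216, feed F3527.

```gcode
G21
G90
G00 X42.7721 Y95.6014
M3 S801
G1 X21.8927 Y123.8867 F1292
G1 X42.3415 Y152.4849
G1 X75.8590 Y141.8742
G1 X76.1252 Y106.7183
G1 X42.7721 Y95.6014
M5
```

<svg xmlns="http://www.w3.org/2000/svg" width="137.0675mm" height="180.4296mm" viewBox="0 0 137.0675 180.4296">
  <polygon points="42.7721,84.8282 21.8927,56.5429 42.3415,27.9447 75.8590,38.5554 76.1252,73.7113" fill="none" stroke="#ff0000"/>
</svg>

Machine Y-up, SVG Y-down with viewBox height 180.4296, so y_svg = 180.4296 − y_machine; X carries over. Every run uses S801, so all elements get stroke `#ff0000` (cut).

Run 1: The run returns to its start, so emit a `<polygon>` with points (Y-flipped): 42.7721,84.8282 21.8927,56.5429 42.3415,27.9447 75.8590,38.5554 76.1252,73.7113.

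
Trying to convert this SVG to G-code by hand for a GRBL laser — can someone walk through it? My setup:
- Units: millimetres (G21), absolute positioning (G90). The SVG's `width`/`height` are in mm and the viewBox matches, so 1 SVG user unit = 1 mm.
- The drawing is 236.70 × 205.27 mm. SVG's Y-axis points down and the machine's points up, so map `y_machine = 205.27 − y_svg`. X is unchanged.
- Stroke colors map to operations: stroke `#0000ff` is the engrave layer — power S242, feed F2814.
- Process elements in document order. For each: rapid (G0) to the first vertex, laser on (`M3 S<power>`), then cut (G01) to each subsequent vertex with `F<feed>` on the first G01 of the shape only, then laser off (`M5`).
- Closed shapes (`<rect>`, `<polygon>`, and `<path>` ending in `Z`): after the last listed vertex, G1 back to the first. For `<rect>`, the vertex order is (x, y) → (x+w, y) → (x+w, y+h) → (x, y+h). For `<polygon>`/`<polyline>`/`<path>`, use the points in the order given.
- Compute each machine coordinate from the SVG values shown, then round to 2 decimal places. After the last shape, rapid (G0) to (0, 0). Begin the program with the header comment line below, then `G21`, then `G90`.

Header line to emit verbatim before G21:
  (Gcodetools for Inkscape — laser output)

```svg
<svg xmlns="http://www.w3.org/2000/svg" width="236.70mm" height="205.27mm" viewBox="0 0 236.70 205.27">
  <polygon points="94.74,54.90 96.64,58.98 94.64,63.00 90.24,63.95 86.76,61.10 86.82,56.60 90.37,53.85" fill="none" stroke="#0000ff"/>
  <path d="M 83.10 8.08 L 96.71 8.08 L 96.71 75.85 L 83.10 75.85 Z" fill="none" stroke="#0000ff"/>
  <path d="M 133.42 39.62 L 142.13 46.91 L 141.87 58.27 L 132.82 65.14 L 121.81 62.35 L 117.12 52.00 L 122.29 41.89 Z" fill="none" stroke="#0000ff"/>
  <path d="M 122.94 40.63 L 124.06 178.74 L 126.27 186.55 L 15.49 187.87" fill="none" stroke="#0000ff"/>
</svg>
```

Since the viewBox matches the mm dimensions, user units are millimetres directly. The only transform is the Y-flip y_m = 205.27 − y_svg.

Shape 1 is a regular polygon drawn with `<polygon>`. Its stroke #0000ff means engrave at S242, F2814. After flipping Y the toolpath is (94.74,150.37) → (96.64,146.29) → (94.64,142.27) → (90.24,141.32) → (86.76,144.17) → (86.82,148.67) → (90.37,151.42) → (94.74,150.37), returning to the start.

Shape 2 is a rectangle drawn with `<path>`. Its stroke #0000ff means engrave at S242, F2814. After flipping Y the toolpath is (83.10,197.19) → (96.71,197.19) → (96.71,129.42) → (83.10,129.42) → (83.10,197.19), returning to the start.

Shape 3 is a regular polygon drawn with `<path>`. Its stroke #0000ff means engrave at S242, F2814. After flipping Y the toolpath is (133.42,165.65) → (142.13,158.36) → (141.87,147.00) → (132.82,140.13) → (121.81,142.92) → (117.12,153.27) → (122.29,163.38) → (133.42,165.65), returning to the start.

Shape 4 is a open polyline drawn with `<path>`. Its stroke #0000ff means engrave at S242, F2814. After flipping Y the toolpath is (122.94,164.64) → (124.06,26.53) → (126.27,18.72) → (15.49,17.40).

(Gcodetools for Inkscape — laser output)
G21
G90
G0 X94.74 Y150.37
M3 S242
G01 X96.64 Y146.29 F2814
G01 X94.64 Y142.27
G01 X90.24 Y141.32
G01 X86.76 Y144.17
G01 X86.82 Y148.67
G01 X90.37 Y151.42
G01 X94.74 Y150.37
M5
G0 X83.10 Y197.19
M3 S242
G01 X96.71 Y197.19 F2814
G01 X96.71 Y129.42
G01 X83.10 Y129.42
G01 X83.10 Y197.19
M5
G0 X133.42 Y165.65
M3 S242
G01 X142.13 Y158.36 F2814
G01 X141.87 Y147.00
G01 X132.82 Y140.13
G01 X121.81 Y142.92
G01 X117.12 Y153.27
G01 X122.29 Y163.38
G01 X133.42 Y165.65
M5
G0 X122.94 Y164.64
M3 S242
G01 X124.06 Y26.53 F2814
G01 X126.27 Y18.72
G01 X15.49 Y17.40
M5
G0 X0.00 Y0.00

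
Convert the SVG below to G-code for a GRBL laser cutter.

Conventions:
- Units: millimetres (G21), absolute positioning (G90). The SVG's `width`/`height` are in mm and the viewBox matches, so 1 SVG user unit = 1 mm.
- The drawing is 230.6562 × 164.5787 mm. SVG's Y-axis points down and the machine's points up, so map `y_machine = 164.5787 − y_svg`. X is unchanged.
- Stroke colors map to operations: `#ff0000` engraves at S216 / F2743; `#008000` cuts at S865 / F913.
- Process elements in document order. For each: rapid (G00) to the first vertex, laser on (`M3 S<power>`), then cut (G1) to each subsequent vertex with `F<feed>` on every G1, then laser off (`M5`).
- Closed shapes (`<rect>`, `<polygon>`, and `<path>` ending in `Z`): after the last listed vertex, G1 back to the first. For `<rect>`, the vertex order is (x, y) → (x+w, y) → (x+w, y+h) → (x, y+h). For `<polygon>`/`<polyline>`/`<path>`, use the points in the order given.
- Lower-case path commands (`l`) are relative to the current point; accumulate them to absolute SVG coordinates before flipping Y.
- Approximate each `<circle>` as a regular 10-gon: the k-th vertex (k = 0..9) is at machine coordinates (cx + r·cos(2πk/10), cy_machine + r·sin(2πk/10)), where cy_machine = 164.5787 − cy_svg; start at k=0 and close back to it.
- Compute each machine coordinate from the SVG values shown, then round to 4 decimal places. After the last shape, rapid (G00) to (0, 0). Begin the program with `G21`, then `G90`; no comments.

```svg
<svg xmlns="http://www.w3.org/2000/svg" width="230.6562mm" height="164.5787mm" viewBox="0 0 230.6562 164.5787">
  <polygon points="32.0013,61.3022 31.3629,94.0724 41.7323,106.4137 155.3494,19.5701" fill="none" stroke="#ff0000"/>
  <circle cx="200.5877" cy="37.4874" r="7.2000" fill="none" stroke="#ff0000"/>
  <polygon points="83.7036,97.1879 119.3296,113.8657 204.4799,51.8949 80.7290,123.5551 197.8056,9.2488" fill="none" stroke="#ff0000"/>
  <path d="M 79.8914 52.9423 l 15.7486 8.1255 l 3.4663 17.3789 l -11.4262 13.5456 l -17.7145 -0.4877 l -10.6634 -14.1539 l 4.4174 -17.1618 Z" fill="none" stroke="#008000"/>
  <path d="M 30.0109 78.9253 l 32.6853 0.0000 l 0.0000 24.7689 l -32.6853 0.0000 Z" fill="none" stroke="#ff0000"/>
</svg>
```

G21
G90
G00 X32.0013 Y103.2765
M3 S216
G1 X31.3629 Y70.5063 F2743
G1 X41.7323 Y58.1650 F2743
G1 X155.3494 Y145.0086 F2743
G1 X32.0013 Y103.2765 F2743
M5
G00 X207.7877 Y127.0913
M3 S216
G1 X206.4126 Y131.3234 F2743
G1 X202.8126 Y133.9389 F2743
G1 X198.3628 Y133.9389 F2743
G1 X194.7628 Y131.3234 F2743
G1 X193.3877 Y127.0913 F2743
G1 X194.7628 Y122.8592 F2743
G1 X198.3628 Y120.2437 F2743
G1 X202.8126 Y120.2437 F2743
G1 X206.4126 Y122.8592 F2743
G1 X207.7877 Y127.0913 F2743
M5
G00 X83.7036 Y67.3908
M3 S216
G1 X119.3296 Y50.7130 F2743
G1 X204.4799 Y112.6838 F2743
G1 X80.7290 Y41.0236 F2743
G1 X197.8056 Y155.3299 F2743
G1 X83.7036 Y67.3908 F2743
M5
G00 X79.8914 Y111.6364
M3 S865
G1 X95.6400 Y103.5109 F913
G1 X99.1063 Y86.1320 F913
G1 X87.6801 Y72.5864 F913
G1 X69.9656 Y73.0741 F913
G1 X59.3022 Y87.2280 F913
G1 X63.7196 Y104.3898 F913
G1 X79.8914 Y111.6364 F913
M5
G00 X30.0109 Y85.6534
M3 S216
G1 X62.6962 Y85.6534 F2743
G1 X62.6962 Y60.8845 F2743
G1 X30.0109 Y60.8845 F2743
G1 X30.0109 Y85.6534 F2743
M5
G00 X0.0000 Y0.0000

1 u = 1 mm; y_m = 164.5787 − y.

[1] `<polygon>` closed polygon, #ff0000→engrave S216 F2743: (32.0013,103.2765) → (31.3629,70.5063) → (41.7323,58.1650) → (155.3494,145.0086) → (32.0013,103.2765) (closed)

[2] `<circle>` circle, #ff0000→engrave S216 F2743: (207.7877,127.0913) → (206.4126,131.3234) → (202.8126,133.9389) → (198.3628,133.9389) → (194.7628,131.3234) → (193.3877,127.0913) → (194.7628,122.8592) → (198.3628,120.2437) → (202.8126,120.2437) → (206.4126,122.8592) → (207.7877,127.0913) (closed)

[3] `<polygon>` closed polygon, #ff0000→engrave S216 F2743: (83.7036,67.3908) → (119.3296,50.7130) → (204.4799,112.6838) → (80.7290,41.0236) → (197.8056,155.3299) → (83.7036,67.3908) (closed)

[4] `<path>` regular polygon, #008000→cut S865 F913: (79.8914,111.6364) → (95.6400,103.5109) → (99.1063,86.1320) → (87.6801,72.5864) → (69.9656,73.0741) → (59.3022,87.2280) → (63.7196,104.3898) → (79.8914,111.6364) (closed)

[5] `<path>` rectangle, #ff0000→engrave S216 F2743: (30.0109,85.6534) → (62.6962,85.6534) → (62.6962,60.8845) → (30.0109,60.8845) → (30.0109,85.6534) (closed)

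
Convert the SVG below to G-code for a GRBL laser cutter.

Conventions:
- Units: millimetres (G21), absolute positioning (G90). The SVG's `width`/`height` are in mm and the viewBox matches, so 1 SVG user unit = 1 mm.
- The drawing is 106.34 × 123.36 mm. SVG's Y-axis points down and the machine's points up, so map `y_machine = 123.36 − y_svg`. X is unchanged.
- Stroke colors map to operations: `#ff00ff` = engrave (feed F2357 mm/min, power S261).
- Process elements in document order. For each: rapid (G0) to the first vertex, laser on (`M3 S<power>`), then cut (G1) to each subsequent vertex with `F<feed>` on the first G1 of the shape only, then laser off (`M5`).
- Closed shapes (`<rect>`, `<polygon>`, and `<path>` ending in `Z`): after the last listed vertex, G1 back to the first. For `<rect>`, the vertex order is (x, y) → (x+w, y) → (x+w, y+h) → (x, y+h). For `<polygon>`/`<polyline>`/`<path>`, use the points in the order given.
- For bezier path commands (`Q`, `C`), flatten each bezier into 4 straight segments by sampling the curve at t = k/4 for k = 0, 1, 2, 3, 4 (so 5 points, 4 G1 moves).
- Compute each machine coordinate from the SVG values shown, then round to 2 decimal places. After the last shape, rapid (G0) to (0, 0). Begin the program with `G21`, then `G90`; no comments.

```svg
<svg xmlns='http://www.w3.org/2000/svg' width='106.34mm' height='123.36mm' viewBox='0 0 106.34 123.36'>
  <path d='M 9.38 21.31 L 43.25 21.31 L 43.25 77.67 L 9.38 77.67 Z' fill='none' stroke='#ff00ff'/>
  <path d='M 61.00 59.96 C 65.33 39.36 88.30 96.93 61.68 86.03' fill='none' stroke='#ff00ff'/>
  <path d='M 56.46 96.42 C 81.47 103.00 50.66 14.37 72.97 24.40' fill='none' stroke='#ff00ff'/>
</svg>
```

G21
G90
G0 X9.38 Y102.05
M3 S261
G1 X43.25 Y102.05 F2357
G1 X43.25 Y45.69
G1 X9.38 Y45.69
G1 X9.38 Y102.05
M5
G0 X61.00 Y63.40
M3 S261
G1 X66.68 Y66.48 F2357
G1 X72.95 Y54.00
G1 X73.41 Y39.70
G1 X61.68 Y37.33
M5
G0 X56.46 Y26.94
M3 S261
G1 X66.45 Y36.83 F2357
G1 X65.73 Y64.24
G1 X64.50 Y91.01
G1 X72.97 Y98.96
M5
G0 X0.00 Y0.00

viewBox `0 0 106.34 123.36` with mm width/height → 1 unit = 1 mm. Flip: y_m = 123.36 − y_svg.

**Shape 1** — `<path>` rectangle, stroke `#ff00ff` → engrave (S261, F2357). Machine vertices: (9.38,102.05) → (43.25,102.05) → (43.25,45.69) → (9.38,45.69) → (9.38,102.05). Closed: final G1 returns to the first vertex.

**Shape 2** — `<path>` cubic bezier, stroke `#ff00ff` → engrave (S261, F2357). Control points (SVG): P0=(61.00,59.96), P1=(65.33,39.36), P2=(88.30,96.93), P3=(61.68,86.03); sampled at t=k/4. Machine vertices: (61.00,63.40) → (66.68,66.48) → (72.95,54.00) → (73.41,39.70) → (61.68,37.33). Open path.

**Shape 3** — `<path>` cubic bezier, stroke `#ff00ff` → engrave (S261, F2357). Control points (SVG): P0=(56.46,96.42), P1=(81.47,103.00), P2=(50.66,14.37), P3=(72.97,24.40); sampled at t=k/4. Machine vertices: (56.46,26.94) → (66.45,36.83) → (65.73,64.24) → (64.50,91.01) → (72.97,98.96). Open path.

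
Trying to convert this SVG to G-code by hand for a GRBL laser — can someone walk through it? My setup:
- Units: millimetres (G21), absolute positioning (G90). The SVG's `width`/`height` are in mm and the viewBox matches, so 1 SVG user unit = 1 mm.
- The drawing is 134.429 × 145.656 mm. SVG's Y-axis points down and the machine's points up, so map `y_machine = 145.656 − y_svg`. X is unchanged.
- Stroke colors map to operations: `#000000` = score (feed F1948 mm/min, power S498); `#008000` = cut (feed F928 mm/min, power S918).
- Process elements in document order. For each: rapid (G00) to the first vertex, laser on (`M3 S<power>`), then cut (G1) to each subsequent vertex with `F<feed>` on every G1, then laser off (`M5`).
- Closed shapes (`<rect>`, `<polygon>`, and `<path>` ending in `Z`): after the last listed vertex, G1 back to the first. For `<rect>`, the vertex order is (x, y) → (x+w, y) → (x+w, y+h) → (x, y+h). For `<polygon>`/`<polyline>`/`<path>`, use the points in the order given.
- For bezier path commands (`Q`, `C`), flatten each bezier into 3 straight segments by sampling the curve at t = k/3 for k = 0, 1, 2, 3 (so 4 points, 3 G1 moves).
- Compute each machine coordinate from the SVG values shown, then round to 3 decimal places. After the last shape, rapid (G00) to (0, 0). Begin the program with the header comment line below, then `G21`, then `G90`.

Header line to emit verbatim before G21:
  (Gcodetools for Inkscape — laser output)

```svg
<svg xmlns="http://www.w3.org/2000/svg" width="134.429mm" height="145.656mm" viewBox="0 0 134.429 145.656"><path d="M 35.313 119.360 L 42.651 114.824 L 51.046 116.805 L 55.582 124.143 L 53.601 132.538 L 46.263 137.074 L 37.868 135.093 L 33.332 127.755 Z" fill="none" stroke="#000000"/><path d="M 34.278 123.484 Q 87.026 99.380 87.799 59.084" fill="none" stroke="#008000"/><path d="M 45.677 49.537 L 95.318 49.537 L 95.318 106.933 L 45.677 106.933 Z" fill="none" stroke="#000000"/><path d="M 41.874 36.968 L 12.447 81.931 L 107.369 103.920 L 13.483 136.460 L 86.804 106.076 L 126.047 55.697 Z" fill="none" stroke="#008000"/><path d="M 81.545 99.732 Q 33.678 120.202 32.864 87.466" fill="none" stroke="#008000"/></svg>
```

(Gcodetools for Inkscape — laser output)
G21
G90
G00 X35.313 Y26.296
M3 S498
G1 X42.651 Y30.832 F1948
G1 X51.046 Y28.851 F1948
G1 X55.582 Y21.513 F1948
G1 X53.601 Y13.118 F1948
G1 X46.263 Y8.582 F1948
G1 X37.868 Y10.563 F1948
G1 X33.332 Y17.901 F1948
G1 X35.313 Y26.296 F1948
M5
G00 X34.278 Y22.172
M3 S918
G1 X63.668 Y40.040 F928
G1 X81.509 Y61.507 F928
G1 X87.799 Y86.572 F928
M5
G00 X45.677 Y96.119
M3 S498
G1 X95.318 Y96.119 F1948
G1 X95.318 Y38.723 F1948
G1 X45.677 Y38.723 F1948
G1 X45.677 Y96.119 F1948
M5
G00 X41.874 Y108.688
M3 S918
G1 X12.447 Y63.725 F928
G1 X107.369 Y41.736 F928
G1 X13.483 Y9.196 F928
G1 X86.804 Y39.580 F928
G1 X126.047 Y89.959 F928
G1 X41.874 Y108.688 F928
M5
G00 X81.545 Y45.924
M3 S918
G1 X54.862 Y38.189 F928
G1 X38.635 Y42.278 F928
G1 X32.864 Y58.190 F928
M5
G00 X0.000 Y0.000

viewBox `0 0 134.429 145.656` with mm width/height → 1 unit = 1 mm. Flip: y_m = 145.656 − y_svg.

**Shape 1** — `<path>` regular polygon, stroke `#000000` → score (S498, F1948). Machine vertices: (35.313,26.296) → (42.651,30.832) → (51.046,28.851) → (55.582,21.513) → (53.601,13.118) → (46.263,8.582) → (37.868,10.563) → (33.332,17.901) → (35.313,26.296). Closed: final G1 returns to the first vertex.

**Shape 2** — `<path>` quadratic bezier, stroke `#008000` → cut (S918, F928). Control points (SVG): P0=(34.278,123.484), P1=(87.026,99.380), P2=(87.799,59.084); sampled at t=k/3. Machine vertices: (34.278,22.172) → (63.668,40.040) → (81.509,61.507) → (87.799,86.572). Open path.

**Shape 3** — `<path>` rectangle, stroke `#000000` → score (S498, F1948). Machine vertices: (45.677,96.119) → (95.318,96.119) → (95.318,38.723) → (45.677,38.723) → (45.677,96.119). Closed: final G1 returns to the first vertex.

**Shape 4** — `<path>` closed polygon, stroke `#008000` → cut (S918, F928). Machine vertices: (41.874,108.688) → (12.447,63.725) → (107.369,41.736) → (13.483,9.196) → (86.804,39.580) → (126.047,89.959) → (41.874,108.688). Closed: final G1 returns to the first vertex.

**Shape 5** — `<path>` quadratic bezier, stroke `#008000` → cut (S918, F928). Control points (SVG): P0=(81.545,99.732), P1=(33.678,120.202), P2=(32.864,87.466); sampled at t=k/3. Machine vertices: (81.545,45.924) → (54.862,38.189) → (38.635,42.278) → (32.864,58.190). Open path.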